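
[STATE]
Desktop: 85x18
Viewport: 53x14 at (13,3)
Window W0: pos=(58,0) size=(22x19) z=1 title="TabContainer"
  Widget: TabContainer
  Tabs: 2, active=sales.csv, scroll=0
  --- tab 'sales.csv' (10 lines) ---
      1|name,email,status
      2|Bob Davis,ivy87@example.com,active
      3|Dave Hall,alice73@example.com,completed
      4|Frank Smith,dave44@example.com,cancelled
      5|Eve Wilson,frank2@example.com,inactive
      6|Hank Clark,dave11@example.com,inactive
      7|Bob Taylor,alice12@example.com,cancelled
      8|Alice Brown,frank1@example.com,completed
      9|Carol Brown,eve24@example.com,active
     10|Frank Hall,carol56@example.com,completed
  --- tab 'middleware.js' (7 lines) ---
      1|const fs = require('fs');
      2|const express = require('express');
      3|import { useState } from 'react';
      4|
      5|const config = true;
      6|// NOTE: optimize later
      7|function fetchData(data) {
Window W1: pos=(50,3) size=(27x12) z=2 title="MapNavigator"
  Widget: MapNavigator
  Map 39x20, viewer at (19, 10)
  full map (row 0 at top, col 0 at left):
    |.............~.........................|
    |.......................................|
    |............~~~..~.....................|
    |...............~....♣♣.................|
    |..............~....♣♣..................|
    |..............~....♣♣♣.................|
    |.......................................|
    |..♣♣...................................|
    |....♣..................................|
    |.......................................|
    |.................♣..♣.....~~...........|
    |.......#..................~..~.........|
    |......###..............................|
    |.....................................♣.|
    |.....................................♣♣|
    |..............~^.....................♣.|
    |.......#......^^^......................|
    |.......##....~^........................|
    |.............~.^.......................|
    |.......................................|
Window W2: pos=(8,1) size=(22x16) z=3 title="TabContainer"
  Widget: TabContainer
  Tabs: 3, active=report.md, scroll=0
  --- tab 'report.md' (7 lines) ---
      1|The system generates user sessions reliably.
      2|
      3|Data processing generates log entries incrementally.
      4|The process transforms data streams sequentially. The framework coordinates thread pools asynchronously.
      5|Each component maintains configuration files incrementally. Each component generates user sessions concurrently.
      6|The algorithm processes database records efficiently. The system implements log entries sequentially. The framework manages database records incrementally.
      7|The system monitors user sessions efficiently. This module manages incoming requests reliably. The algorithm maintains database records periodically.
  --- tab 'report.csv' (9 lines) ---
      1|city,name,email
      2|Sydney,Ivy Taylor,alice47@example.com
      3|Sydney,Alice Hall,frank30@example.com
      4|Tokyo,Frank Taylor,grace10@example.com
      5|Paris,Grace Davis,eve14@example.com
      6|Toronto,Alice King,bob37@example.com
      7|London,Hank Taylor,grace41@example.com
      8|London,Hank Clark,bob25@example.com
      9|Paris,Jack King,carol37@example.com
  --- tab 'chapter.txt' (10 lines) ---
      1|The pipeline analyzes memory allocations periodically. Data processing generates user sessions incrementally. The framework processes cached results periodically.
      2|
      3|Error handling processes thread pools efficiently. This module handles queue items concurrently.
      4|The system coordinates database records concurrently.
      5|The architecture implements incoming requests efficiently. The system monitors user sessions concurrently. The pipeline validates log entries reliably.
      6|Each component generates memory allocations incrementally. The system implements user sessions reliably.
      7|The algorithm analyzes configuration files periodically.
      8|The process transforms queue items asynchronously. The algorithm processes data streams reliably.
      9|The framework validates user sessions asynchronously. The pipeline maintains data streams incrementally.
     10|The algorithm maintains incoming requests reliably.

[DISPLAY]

────────────────┨                    ┏━━━━━━━━━━━━━━━
ort.md]│ report.┃                    ┃ MapNavigator  
────────────────┃                    ┠───────────────
system generates┃                    ┃...............
                ┃                    ┃...............
 processing gene┃                    ┃...............
process transfor┃                    ┃...............
 component maint┃                    ┃..........♣.@♣.
algorithm proces┃                    ┃#..............
system monitors ┃                    ┃##.............
                ┃                    ┃...............
                ┃                    ┗━━━━━━━━━━━━━━━
                ┃                            ┃       
━━━━━━━━━━━━━━━━┛                            ┃       


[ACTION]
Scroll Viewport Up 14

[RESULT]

                                             ┏━━━━━━━
━━━━━━━━━━━━━━━━┓                            ┃ TabCon
Container       ┃                            ┠───────
────────────────┨                    ┏━━━━━━━━━━━━━━━
ort.md]│ report.┃                    ┃ MapNavigator  
────────────────┃                    ┠───────────────
system generates┃                    ┃...............
                ┃                    ┃...............
 processing gene┃                    ┃...............
process transfor┃                    ┃...............
 component maint┃                    ┃..........♣.@♣.
algorithm proces┃                    ┃#..............
system monitors ┃                    ┃##.............
                ┃                    ┃...............


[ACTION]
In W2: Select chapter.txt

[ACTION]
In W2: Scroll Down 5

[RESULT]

                                             ┏━━━━━━━
━━━━━━━━━━━━━━━━┓                            ┃ TabCon
Container       ┃                            ┠───────
────────────────┨                    ┏━━━━━━━━━━━━━━━
ort.md │ report.┃                    ┃ MapNavigator  
────────────────┃                    ┠───────────────
 component gener┃                    ┃...............
algorithm analyz┃                    ┃...............
process transfor┃                    ┃...............
framework valida┃                    ┃...............
algorithm mainta┃                    ┃..........♣.@♣.
                ┃                    ┃#..............
                ┃                    ┃##.............
                ┃                    ┃...............


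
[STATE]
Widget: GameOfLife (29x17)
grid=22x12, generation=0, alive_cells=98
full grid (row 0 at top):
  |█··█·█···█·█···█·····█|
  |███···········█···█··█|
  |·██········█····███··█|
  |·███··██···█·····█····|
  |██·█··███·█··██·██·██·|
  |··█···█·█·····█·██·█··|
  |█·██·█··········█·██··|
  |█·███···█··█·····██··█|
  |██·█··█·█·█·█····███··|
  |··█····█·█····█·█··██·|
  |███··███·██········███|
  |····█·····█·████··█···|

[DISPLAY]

Gen: 0                       
█··█·█···█·█···█·····█       
███···········█···█··█       
·██········█····███··█       
·███··██···█·····█····       
██·█··███·█··██·██·██·       
··█···█·█·····█·██·█··       
█·██·█··········█·██··       
█·███···█··█·····██··█       
██·█··█·█·█·█····███··       
··█····█·█····█·█··██·       
███··███·██········███       
····█·····█·████··█···       
                             
                             
                             
                             


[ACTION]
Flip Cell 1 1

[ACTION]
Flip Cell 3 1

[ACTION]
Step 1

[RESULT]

Gen: 1                       
·█····················       
█·██······█····██·█·██       
················█·█···       
█··█··█·█·███··█···██·       
·█·█·█··██···██····██·       
█···███·██···██·······       
·····█·█·······██··██·       
█····█·█·█·█····█···█·       
█···█···█·██····█·····       
···█·█·····█·····█···█       
·███·███·███······█··█       
·█···██··███·██····██·       
                             
                             
                             
                             


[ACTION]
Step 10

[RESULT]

Gen: 11                      
···················██·       
·······█····█·····██·█       
██····██·············█       
██····██····█········█       
····█··█············██       
·······█·············█       
····█··█·············█       
·······██··········█·█       
······██············█·       
······················       
······················       
······················       
                             
                             
                             
                             


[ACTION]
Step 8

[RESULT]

Gen: 19                      
···················██·       
·········██·······█··█       
██······█·█········██·       
██········█···········       
······················       
······················       
······················       
······················       
······················       
······················       
······················       
······················       
                             
                             
                             
                             


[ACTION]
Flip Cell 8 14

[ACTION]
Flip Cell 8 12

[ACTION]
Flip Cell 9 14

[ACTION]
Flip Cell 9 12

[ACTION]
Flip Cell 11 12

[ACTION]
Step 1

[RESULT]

Gen: 20                      
···················██·       
·········██·······█··█       
██········██·······██·       
██·······█············       
······················       
······················       
······················       
······················       
······················       
······················       
·············█········       
······················       
                             
                             
                             
                             


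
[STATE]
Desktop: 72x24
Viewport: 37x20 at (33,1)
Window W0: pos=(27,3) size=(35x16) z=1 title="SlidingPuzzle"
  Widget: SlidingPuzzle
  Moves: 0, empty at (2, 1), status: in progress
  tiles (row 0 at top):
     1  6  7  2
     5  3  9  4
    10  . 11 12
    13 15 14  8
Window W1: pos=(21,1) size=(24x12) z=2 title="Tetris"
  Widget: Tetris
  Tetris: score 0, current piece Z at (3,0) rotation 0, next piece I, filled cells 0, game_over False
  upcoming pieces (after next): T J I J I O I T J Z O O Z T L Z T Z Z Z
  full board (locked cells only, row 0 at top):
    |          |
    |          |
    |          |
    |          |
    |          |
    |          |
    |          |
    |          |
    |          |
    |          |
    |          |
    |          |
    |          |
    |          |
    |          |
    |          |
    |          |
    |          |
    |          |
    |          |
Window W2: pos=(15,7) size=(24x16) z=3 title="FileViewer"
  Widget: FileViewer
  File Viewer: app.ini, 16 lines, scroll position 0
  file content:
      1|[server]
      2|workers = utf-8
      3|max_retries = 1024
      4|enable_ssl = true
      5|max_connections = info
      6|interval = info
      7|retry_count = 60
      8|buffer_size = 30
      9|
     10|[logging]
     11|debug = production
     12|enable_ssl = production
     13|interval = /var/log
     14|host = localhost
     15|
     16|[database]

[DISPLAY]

━━━━━━━━━━━┓                         
           ┃                         
───────────┨━━━━━━━━━━━━━━━━┓        
Next:      ┃                ┃        
████       ┃────────────────┨        
           ┃───┐            ┃        
━━━━━┓     ┃ 2 │            ┃        
     ┃     ┃───┤            ┃        
─────┨     ┃ 4 │            ┃        
    ▲┃     ┃───┤            ┃        
    █┃     ┃12 │            ┃        
4   ░┃━━━━━┛───┤            ┃        
    ░┃ 14 │  8 │            ┃        
 inf░┃────┴────┘            ┃        
    ░┃                      ┃        
    ░┃                      ┃        
    ░┃                      ┃        
    ░┃━━━━━━━━━━━━━━━━━━━━━━┛        
    ░┃                               
n   ░┃                               


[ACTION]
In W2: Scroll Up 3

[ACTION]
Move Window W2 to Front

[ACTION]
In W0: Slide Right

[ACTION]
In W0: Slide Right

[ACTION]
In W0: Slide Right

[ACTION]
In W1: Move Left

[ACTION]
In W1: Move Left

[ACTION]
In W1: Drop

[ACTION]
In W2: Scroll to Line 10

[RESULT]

━━━━━━━━━━━┓                         
           ┃                         
───────────┨━━━━━━━━━━━━━━━━┓        
Next:      ┃                ┃        
████       ┃────────────────┨        
           ┃───┐            ┃        
━━━━━┓     ┃ 2 │            ┃        
     ┃     ┃───┤            ┃        
─────┨     ┃ 4 │            ┃        
 inf▲┃     ┃───┤            ┃        
    ░┃     ┃12 │            ┃        
    ░┃━━━━━┛───┤            ┃        
    ░┃ 14 │  8 │            ┃        
    ░┃────┴────┘            ┃        
    ░┃                      ┃        
n   ░┃                      ┃        
ucti░┃                      ┃        
og  ░┃━━━━━━━━━━━━━━━━━━━━━━┛        
    ░┃                               
    █┃                               


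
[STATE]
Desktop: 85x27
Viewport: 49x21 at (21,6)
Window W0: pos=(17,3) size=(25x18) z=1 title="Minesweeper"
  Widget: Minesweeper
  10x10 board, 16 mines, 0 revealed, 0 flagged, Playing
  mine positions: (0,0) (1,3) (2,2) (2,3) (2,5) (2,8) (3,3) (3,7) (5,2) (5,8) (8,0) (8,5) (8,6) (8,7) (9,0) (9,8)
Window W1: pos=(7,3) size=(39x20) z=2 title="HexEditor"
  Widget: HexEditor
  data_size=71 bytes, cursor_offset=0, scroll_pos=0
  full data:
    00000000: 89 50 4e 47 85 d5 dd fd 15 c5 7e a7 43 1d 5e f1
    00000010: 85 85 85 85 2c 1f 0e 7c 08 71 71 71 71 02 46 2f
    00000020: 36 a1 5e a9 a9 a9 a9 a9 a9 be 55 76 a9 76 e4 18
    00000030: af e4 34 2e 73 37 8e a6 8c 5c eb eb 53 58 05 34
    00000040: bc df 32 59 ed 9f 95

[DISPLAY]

50 4e 47 85 d5 dd fd  15┃                        
85 85 85 2c 1f 0e 7c  08┃                        
a1 5e a9 a9 a9 a9 a9  a9┃                        
e4 34 2e 73 37 8e a6  8c┃                        
df 32 59 ed 9f 95       ┃                        
                        ┃                        
                        ┃                        
                        ┃                        
                        ┃                        
                        ┃                        
                        ┃                        
                        ┃                        
                        ┃                        
                        ┃                        
                        ┃                        
                        ┃                        
━━━━━━━━━━━━━━━━━━━━━━━━┛                        
                                                 
                                                 
                                                 
                                                 


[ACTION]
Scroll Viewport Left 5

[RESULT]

  89 50 4e 47 85 d5 dd fd  15┃                   
  85 85 85 85 2c 1f 0e 7c  08┃                   
  36 a1 5e a9 a9 a9 a9 a9  a9┃                   
  af e4 34 2e 73 37 8e a6  8c┃                   
  bc df 32 59 ed 9f 95       ┃                   
                             ┃                   
                             ┃                   
                             ┃                   
                             ┃                   
                             ┃                   
                             ┃                   
                             ┃                   
                             ┃                   
                             ┃                   
                             ┃                   
                             ┃                   
━━━━━━━━━━━━━━━━━━━━━━━━━━━━━┛                   
                                                 
                                                 
                                                 
                                                 


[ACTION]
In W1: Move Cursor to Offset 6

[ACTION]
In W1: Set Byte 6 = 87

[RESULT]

  89 50 4e 47 85 d5 87 fd  15┃                   
  85 85 85 85 2c 1f 0e 7c  08┃                   
  36 a1 5e a9 a9 a9 a9 a9  a9┃                   
  af e4 34 2e 73 37 8e a6  8c┃                   
  bc df 32 59 ed 9f 95       ┃                   
                             ┃                   
                             ┃                   
                             ┃                   
                             ┃                   
                             ┃                   
                             ┃                   
                             ┃                   
                             ┃                   
                             ┃                   
                             ┃                   
                             ┃                   
━━━━━━━━━━━━━━━━━━━━━━━━━━━━━┛                   
                                                 
                                                 
                                                 
                                                 


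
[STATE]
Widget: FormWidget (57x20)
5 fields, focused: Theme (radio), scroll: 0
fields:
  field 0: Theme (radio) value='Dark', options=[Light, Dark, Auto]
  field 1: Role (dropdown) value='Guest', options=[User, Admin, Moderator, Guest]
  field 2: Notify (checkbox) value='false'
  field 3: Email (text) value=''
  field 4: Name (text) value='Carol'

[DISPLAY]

> Theme:      ( ) Light  (●) Dark  ( ) Auto              
  Role:       [Guest                                   ▼]
  Notify:     [ ]                                        
  Email:      [                                         ]
  Name:       [Carol                                    ]
                                                         
                                                         
                                                         
                                                         
                                                         
                                                         
                                                         
                                                         
                                                         
                                                         
                                                         
                                                         
                                                         
                                                         
                                                         


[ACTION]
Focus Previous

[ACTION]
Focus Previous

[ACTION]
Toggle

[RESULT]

  Theme:      ( ) Light  (●) Dark  ( ) Auto              
  Role:       [Guest                                   ▼]
  Notify:     [ ]                                        
> Email:      [                                         ]
  Name:       [Carol                                    ]
                                                         
                                                         
                                                         
                                                         
                                                         
                                                         
                                                         
                                                         
                                                         
                                                         
                                                         
                                                         
                                                         
                                                         
                                                         


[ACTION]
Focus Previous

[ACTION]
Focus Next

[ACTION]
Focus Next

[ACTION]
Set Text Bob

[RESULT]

  Theme:      ( ) Light  (●) Dark  ( ) Auto              
  Role:       [Guest                                   ▼]
  Notify:     [ ]                                        
  Email:      [                                         ]
> Name:       [Bob                                      ]
                                                         
                                                         
                                                         
                                                         
                                                         
                                                         
                                                         
                                                         
                                                         
                                                         
                                                         
                                                         
                                                         
                                                         
                                                         


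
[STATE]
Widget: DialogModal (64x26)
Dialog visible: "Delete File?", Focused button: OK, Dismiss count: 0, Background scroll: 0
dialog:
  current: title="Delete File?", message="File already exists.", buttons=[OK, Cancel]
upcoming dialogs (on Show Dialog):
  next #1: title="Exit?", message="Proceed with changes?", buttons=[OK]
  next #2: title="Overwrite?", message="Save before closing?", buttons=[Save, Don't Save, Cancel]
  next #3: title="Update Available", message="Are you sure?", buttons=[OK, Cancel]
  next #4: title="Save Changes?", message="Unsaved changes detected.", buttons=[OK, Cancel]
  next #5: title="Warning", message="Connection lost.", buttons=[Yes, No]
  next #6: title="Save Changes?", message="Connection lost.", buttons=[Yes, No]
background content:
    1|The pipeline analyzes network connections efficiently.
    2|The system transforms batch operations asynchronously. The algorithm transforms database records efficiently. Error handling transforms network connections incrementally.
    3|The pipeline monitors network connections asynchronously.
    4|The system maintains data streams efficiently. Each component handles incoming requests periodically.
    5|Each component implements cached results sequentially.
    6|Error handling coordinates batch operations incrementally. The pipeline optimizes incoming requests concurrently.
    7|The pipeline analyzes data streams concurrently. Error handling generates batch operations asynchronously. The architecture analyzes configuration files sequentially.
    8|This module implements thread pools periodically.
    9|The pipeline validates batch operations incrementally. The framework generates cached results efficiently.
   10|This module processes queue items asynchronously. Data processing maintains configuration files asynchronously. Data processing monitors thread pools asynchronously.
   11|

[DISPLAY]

The pipeline analyzes network connections efficiently.          
The system transforms batch operations asynchronously. The algor
The pipeline monitors network connections asynchronously.       
The system maintains data streams efficiently. Each component ha
Each component implements cached results sequentially.          
Error handling coordinates batch operations incrementally. The p
The pipeline analyzes data streams concurrently. Error handling 
This module implements thread pools periodically.               
The pipeline validates batch operations incrementally. The frame
This module processes queue items asynchronously. Data processin
                    ┌──────────────────────┐                    
                    │     Delete File?     │                    
                    │ File already exists. │                    
                    │    [OK]  Cancel      │                    
                    └──────────────────────┘                    
                                                                
                                                                
                                                                
                                                                
                                                                
                                                                
                                                                
                                                                
                                                                
                                                                
                                                                


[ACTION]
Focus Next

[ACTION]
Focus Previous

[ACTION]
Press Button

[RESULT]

The pipeline analyzes network connections efficiently.          
The system transforms batch operations asynchronously. The algor
The pipeline monitors network connections asynchronously.       
The system maintains data streams efficiently. Each component ha
Each component implements cached results sequentially.          
Error handling coordinates batch operations incrementally. The p
The pipeline analyzes data streams concurrently. Error handling 
This module implements thread pools periodically.               
The pipeline validates batch operations incrementally. The frame
This module processes queue items asynchronously. Data processin
                                                                
                                                                
                                                                
                                                                
                                                                
                                                                
                                                                
                                                                
                                                                
                                                                
                                                                
                                                                
                                                                
                                                                
                                                                
                                                                


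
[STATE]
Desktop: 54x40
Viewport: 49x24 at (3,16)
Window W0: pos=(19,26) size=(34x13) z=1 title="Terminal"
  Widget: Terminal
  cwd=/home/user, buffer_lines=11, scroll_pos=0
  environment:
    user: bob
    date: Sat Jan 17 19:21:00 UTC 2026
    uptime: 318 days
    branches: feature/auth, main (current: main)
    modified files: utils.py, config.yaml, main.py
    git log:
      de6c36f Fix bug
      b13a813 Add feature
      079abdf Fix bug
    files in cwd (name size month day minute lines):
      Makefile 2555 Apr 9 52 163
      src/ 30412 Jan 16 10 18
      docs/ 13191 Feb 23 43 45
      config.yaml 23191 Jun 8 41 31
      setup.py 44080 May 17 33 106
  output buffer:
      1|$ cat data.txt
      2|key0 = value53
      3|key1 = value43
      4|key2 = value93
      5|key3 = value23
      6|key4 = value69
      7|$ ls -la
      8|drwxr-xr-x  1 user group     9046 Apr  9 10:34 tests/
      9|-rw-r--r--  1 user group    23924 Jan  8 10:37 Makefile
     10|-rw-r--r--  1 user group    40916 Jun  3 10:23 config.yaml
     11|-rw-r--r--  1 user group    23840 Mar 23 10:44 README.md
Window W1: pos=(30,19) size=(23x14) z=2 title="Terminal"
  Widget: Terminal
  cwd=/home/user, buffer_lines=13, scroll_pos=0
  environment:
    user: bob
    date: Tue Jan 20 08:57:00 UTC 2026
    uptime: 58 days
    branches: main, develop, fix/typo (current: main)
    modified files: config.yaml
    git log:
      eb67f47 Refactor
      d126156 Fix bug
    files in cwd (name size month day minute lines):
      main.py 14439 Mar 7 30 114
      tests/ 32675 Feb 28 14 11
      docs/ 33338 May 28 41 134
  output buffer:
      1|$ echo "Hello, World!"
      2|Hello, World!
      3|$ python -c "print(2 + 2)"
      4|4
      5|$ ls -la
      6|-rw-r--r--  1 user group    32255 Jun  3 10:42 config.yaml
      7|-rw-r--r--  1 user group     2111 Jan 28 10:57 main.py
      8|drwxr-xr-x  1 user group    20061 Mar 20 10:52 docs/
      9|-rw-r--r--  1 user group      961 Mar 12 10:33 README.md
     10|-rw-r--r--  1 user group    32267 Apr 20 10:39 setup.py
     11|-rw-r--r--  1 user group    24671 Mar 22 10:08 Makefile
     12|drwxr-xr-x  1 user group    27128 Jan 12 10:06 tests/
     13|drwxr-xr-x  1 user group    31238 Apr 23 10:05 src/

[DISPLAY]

                                                 
                                                 
                                                 
                           ┏━━━━━━━━━━━━━━━━━━━━━
                           ┃ Terminal            
                           ┠─────────────────────
                           ┃$ echo "Hello, World!
                           ┃Hello, World!        
                           ┃$ python -c "print(2 
                           ┃4                    
                ┏━━━━━━━━━━┃$ ls -la             
                ┃ Terminal ┃-rw-r--r--  1 user gr
                ┠──────────┃-rw-r--r--  1 user gr
                ┃$ cat data┃drwxr-xr-x  1 user gr
                ┃key0 = val┃-rw-r--r--  1 user gr
                ┃key1 = val┃-rw-r--r--  1 user gr
                ┃key2 = val┗━━━━━━━━━━━━━━━━━━━━━
                ┃key3 = value23                  
                ┃key4 = value69                  
                ┃$ ls -la                        
                ┃drwxr-xr-x  1 user group     904
                ┃-rw-r--r--  1 user group    2392
                ┗━━━━━━━━━━━━━━━━━━━━━━━━━━━━━━━━
                                                 


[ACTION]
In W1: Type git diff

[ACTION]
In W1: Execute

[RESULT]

                                                 
                                                 
                                                 
                           ┏━━━━━━━━━━━━━━━━━━━━━
                           ┃ Terminal            
                           ┠─────────────────────
                           ┃drwxr-xr-x  1 user gr
                           ┃drwxr-xr-x  1 user gr
                           ┃$ git diff           
                           ┃diff --git a/main.py 
                ┏━━━━━━━━━━┃--- a/main.py        
                ┃ Terminal ┃+++ b/main.py        
                ┠──────────┃@@ -1,3 +1,4 @@      
                ┃$ cat data┃+# updated           
                ┃key0 = val┃ import sys          
                ┃key1 = val┃$ █                  
                ┃key2 = val┗━━━━━━━━━━━━━━━━━━━━━
                ┃key3 = value23                  
                ┃key4 = value69                  
                ┃$ ls -la                        
                ┃drwxr-xr-x  1 user group     904
                ┃-rw-r--r--  1 user group    2392
                ┗━━━━━━━━━━━━━━━━━━━━━━━━━━━━━━━━
                                                 


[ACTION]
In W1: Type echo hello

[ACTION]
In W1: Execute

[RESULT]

                                                 
                                                 
                                                 
                           ┏━━━━━━━━━━━━━━━━━━━━━
                           ┃ Terminal            
                           ┠─────────────────────
                           ┃$ git diff           
                           ┃diff --git a/main.py 
                           ┃--- a/main.py        
                           ┃+++ b/main.py        
                ┏━━━━━━━━━━┃@@ -1,3 +1,4 @@      
                ┃ Terminal ┃+# updated           
                ┠──────────┃ import sys          
                ┃$ cat data┃$ echo hello         
                ┃key0 = val┃hello                
                ┃key1 = val┃$ █                  
                ┃key2 = val┗━━━━━━━━━━━━━━━━━━━━━
                ┃key3 = value23                  
                ┃key4 = value69                  
                ┃$ ls -la                        
                ┃drwxr-xr-x  1 user group     904
                ┃-rw-r--r--  1 user group    2392
                ┗━━━━━━━━━━━━━━━━━━━━━━━━━━━━━━━━
                                                 


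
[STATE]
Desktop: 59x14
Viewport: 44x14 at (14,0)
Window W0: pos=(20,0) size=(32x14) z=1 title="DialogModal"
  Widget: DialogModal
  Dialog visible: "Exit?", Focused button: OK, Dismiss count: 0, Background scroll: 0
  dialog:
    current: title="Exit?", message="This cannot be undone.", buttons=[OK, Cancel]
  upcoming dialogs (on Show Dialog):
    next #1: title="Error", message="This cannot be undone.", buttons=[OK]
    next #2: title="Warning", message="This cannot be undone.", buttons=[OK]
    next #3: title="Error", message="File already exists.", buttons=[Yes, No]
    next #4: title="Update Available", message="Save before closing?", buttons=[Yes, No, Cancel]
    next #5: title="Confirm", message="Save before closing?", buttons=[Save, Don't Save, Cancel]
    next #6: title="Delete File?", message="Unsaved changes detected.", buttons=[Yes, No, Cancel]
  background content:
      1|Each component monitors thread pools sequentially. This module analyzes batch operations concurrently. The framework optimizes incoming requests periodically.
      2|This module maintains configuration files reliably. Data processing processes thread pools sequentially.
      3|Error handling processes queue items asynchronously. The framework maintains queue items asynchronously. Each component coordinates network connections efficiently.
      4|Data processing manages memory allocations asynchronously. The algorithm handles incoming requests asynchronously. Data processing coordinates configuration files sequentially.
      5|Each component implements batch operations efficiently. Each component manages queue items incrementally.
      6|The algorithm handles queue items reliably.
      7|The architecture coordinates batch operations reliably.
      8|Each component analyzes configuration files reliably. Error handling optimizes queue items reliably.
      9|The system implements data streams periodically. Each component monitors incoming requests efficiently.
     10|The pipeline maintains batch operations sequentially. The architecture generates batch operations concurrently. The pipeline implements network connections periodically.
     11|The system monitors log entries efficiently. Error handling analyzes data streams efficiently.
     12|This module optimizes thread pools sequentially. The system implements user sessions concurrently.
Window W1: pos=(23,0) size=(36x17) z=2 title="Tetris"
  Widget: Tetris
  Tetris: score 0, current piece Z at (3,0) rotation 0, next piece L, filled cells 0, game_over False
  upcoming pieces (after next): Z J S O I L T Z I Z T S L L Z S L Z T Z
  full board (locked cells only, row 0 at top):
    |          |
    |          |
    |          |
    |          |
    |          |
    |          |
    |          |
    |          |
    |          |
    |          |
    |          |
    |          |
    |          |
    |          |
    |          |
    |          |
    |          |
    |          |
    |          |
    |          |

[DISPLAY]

      ┏━━┏━━━━━━━━━━━━━━━━━━━━━━━━━━━━━━━━━━
      ┃ D┃ Tetris                           
      ┠──┠──────────────────────────────────
      ┃Ea┃          │Next:                  
      ┃Th┃          │  ▒                    
      ┃Er┃          │▒▒▒                    
      ┃Da┃          │                       
      ┃Ea┃          │                       
      ┃Th┃          │                       
      ┃Th┃          │Score:                 
      ┃Ea┃          │0                      
      ┃Th┃          │                       
      ┃Th┃          │                       
      ┗━━┃          │                       


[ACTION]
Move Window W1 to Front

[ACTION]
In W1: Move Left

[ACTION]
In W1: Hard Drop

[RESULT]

      ┏━━┏━━━━━━━━━━━━━━━━━━━━━━━━━━━━━━━━━━
      ┃ D┃ Tetris                           
      ┠──┠──────────────────────────────────
      ┃Ea┃          │Next:                  
      ┃Th┃          │▓▓                     
      ┃Er┃          │ ▓▓                    
      ┃Da┃          │                       
      ┃Ea┃          │                       
      ┃Th┃          │                       
      ┃Th┃          │Score:                 
      ┃Ea┃          │0                      
      ┃Th┃          │                       
      ┃Th┃          │                       
      ┗━━┃          │                       
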